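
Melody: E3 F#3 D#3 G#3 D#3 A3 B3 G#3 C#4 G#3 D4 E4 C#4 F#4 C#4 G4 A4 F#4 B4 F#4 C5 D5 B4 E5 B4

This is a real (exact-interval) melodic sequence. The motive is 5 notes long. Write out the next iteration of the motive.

Unit = 5 notes; the statements start on E3, A3, D4, G4, C5, moving up a 4th each time.
So cell 6 is F5 G5 E5 A5 E5.

F5 G5 E5 A5 E5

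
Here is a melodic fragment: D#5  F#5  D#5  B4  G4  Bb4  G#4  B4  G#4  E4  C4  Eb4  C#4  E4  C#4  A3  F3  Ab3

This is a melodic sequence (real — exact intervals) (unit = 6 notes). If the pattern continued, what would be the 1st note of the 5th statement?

B2

With 6-note cells, note 1 of each statement runs D#5, G#4, C#4.
Each moves down a 5th. Continuing: F#3 → B2.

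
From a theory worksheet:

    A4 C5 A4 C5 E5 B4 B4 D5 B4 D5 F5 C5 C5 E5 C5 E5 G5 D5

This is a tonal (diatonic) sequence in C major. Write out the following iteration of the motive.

With a 6-note motive the entries are A4, B4, C5, each up a 2nd from the previous.
From D5 the diatonic shape gives D5 F5 D5 F5 A5 E5.

D5 F5 D5 F5 A5 E5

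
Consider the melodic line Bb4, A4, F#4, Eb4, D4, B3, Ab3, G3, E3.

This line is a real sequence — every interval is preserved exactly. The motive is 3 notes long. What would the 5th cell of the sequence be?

Gb2 F2 D2

With a 3-note motive the entries are Bb4, Eb4, Ab3, each down a 5th from the previous.
Extending down a 5th: Db3 → Gb2.
So cell 5 is Gb2 F2 D2.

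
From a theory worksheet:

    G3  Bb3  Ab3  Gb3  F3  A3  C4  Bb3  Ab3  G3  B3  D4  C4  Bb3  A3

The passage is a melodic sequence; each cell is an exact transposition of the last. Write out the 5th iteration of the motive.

Taking 5-note groups, the heads are G3, A3, B3: the pattern moves up a 2nd.
Carrying on: C#4 → D#4.
So cell 5 is D#4 F#4 E4 D4 C#4.

D#4 F#4 E4 D4 C#4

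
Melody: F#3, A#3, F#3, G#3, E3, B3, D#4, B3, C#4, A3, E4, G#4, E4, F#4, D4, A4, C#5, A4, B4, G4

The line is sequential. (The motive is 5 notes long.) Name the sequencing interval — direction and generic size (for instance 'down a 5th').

Unit = 5 notes; the statements start on F#3, B3, E4, A4, moving up a 4th each time.
From F#3 to B3: up a 4th.

up a 4th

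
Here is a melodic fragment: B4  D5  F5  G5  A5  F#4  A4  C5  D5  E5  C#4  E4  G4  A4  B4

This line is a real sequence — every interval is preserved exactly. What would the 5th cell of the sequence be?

Taking 5-note groups, the heads are B4, F#4, C#4: the pattern moves down a 4th.
Carrying on: G#3 → D#3.
From D#3 the exact shape gives D#3 F#3 A3 B3 C#4.

D#3 F#3 A3 B3 C#4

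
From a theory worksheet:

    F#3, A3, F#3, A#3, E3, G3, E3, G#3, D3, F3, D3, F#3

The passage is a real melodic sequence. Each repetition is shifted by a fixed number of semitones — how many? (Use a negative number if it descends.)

Unit = 4 notes; the statements start on F#3, E3, D3, moving down a 2nd each time.
F#3 to E3 spans -2 semitones.

-2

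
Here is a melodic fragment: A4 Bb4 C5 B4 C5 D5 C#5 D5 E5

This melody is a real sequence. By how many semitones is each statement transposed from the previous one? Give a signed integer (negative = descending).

2

With a 3-note motive the entries are A4, B4, C#5, each up a 2nd from the previous.
A4 to B4 spans +2 semitones.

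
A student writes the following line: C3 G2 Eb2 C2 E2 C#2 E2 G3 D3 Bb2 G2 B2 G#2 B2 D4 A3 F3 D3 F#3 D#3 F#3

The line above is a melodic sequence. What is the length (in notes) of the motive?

There are 21 notes; a 7-note unit gives 3 cells:
C3 G2 Eb2 C2 E2 C#2 E2 | G3 D3 Bb2 G2 B2 G#2 B2 | D4 A3 F3 D3 F#3 D#3 F#3
Each cell is the previous one up a 5th — so the unit is 7 notes.

7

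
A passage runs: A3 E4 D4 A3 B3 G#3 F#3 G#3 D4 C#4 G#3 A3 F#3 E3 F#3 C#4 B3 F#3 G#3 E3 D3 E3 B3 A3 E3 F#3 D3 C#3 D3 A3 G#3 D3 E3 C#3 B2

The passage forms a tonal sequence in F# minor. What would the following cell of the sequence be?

Taking 7-note groups, the heads are A3, G#3, F#3, E3, D3: the pattern moves down a 2nd.
Statement 6 starts on C#3 and keeps the same diatonic contour: C#3 G#3 F#3 C#3 D3 B2 A2.

C#3 G#3 F#3 C#3 D3 B2 A2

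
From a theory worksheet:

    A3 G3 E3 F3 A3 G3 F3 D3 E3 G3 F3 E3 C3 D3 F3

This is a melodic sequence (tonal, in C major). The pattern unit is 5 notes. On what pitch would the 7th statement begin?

B2

The 5-note cells begin on A3, G3, F3 — each down a 2nd from the last.
Extending the heads down a 2nd: E3 → D3 → C3 → B2.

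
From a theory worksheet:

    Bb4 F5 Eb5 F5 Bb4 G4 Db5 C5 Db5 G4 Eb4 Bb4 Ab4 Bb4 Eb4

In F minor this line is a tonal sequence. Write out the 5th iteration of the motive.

Ab3 Eb4 Db4 Eb4 Ab3

The 5-note cells begin on Bb4, G4, Eb4 — each down a 3rd from the last.
Continuing the starts: C4 → Ab3.
Statement 5 starts on Ab3 and keeps the same diatonic contour: Ab3 Eb4 Db4 Eb4 Ab3.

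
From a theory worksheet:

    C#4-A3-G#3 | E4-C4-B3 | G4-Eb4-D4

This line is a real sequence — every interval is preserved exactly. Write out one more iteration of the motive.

Bb4 Gb4 F4

Unit = 3 notes; the statements start on C#4, E4, G4, moving up a 3rd each time.
Statement 4 starts on Bb4 and keeps the same exact contour: Bb4 Gb4 F4.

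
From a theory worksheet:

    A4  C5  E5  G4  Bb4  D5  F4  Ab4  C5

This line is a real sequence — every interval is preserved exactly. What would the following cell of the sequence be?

Eb4 Gb4 Bb4

Unit = 3 notes; the statements start on A4, G4, F4, moving down a 2nd each time.
So cell 4 is Eb4 Gb4 Bb4.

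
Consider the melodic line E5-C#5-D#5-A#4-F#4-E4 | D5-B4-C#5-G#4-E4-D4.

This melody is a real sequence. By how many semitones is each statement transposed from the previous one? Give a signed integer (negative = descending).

-2

Unit = 6 notes; the statements start on E5, D5, moving down a 2nd each time.
Counting half-steps from E5 to D5: -2.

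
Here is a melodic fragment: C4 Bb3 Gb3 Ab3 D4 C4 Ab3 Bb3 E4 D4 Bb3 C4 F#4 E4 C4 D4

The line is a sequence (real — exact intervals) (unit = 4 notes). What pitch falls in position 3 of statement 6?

The unit is 4 notes. Position-3 pitches of the 4 shown cells: Gb3, Ab3, Bb3, C4.
Extending up a 2nd: D4 → E4.

E4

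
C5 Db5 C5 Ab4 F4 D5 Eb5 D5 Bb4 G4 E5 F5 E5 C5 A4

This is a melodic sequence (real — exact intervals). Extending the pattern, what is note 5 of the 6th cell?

Grouping in 5s, the 5th note of each cell is F4, G4, A4.
Extending up a 2nd: B4 → C#5 → D#5.

D#5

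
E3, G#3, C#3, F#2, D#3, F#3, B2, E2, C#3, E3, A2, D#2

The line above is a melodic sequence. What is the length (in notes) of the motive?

4

There are 12 notes; a 4-note unit gives 3 cells:
E3 G#3 C#3 F#2 | D#3 F#3 B2 E2 | C#3 E3 A2 D#2
Each cell is the previous one down a 2nd — so the unit is 4 notes.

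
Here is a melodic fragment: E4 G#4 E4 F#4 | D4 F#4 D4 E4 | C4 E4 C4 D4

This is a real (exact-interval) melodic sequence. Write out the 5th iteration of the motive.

The 4-note cells begin on E4, D4, C4 — each down a 2nd from the last.
Carrying on: Bb3 → Ab3.
From Ab3 the exact shape gives Ab3 C4 Ab3 Bb3.

Ab3 C4 Ab3 Bb3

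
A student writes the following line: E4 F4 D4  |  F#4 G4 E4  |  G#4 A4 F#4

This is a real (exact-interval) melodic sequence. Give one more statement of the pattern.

A#4 B4 G#4

Unit = 3 notes; the statements start on E4, F#4, G#4, moving up a 2nd each time.
Statement 4 starts on A#4 and keeps the same exact contour: A#4 B4 G#4.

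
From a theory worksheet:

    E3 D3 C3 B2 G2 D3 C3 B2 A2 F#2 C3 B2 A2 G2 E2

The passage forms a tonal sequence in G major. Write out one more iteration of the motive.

B2 A2 G2 F#2 D2

The 5-note cells begin on E3, D3, C3 — each down a 2nd from the last.
So cell 4 is B2 A2 G2 F#2 D2.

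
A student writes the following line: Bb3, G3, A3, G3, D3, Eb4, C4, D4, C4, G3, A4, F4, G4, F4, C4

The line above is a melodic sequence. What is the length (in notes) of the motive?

There are 15 notes; a 5-note unit gives 3 cells:
Bb3 G3 A3 G3 D3 | Eb4 C4 D4 C4 G3 | A4 F4 G4 F4 C4
That's a consistent up a 4th shift per cell, and no other grouping gives one.

5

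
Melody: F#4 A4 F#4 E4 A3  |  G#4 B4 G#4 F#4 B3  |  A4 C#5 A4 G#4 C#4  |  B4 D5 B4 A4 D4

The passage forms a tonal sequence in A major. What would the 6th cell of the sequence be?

The 5-note cells begin on F#4, G#4, A4, B4 — each up a 2nd from the last.
Continuing the starts: C#5 → D5.
Statement 6 starts on D5 and keeps the same diatonic contour: D5 F#5 D5 C#5 F#4.

D5 F#5 D5 C#5 F#4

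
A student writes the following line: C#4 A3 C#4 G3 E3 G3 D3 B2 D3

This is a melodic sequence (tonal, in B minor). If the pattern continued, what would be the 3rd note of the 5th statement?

E2

With 3-note cells, note 3 of each statement runs C#4, G3, D3.
Extending down a 4th: A2 → E2.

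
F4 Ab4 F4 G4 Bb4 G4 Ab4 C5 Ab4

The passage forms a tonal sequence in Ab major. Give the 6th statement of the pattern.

Taking 3-note groups, the heads are F4, G4, Ab4: the pattern moves up a 2nd.
Carrying on: Bb4 → C5 → Db5.
From Db5 the diatonic shape gives Db5 F5 Db5.

Db5 F5 Db5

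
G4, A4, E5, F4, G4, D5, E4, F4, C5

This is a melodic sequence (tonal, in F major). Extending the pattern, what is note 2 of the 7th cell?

Bb3

With 3-note cells, note 2 of each statement runs A4, G4, F4.
Each moves down a 2nd. Continuing: E4 → D4 → C4 → Bb3.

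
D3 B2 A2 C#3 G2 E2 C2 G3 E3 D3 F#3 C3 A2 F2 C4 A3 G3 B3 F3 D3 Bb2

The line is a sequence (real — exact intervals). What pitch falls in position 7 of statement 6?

Db4

Grouping in 7s, the 7th note of each cell is C2, F2, Bb2.
Carrying that up a 4th forward: Eb3 → Ab3 → Db4.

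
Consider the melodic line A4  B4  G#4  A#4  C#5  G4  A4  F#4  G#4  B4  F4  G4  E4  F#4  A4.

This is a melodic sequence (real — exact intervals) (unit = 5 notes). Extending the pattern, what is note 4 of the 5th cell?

The unit is 5 notes. Position-4 pitches of the 3 shown cells: A#4, G#4, F#4.
Carrying that down a 2nd forward: E4 → D4.

D4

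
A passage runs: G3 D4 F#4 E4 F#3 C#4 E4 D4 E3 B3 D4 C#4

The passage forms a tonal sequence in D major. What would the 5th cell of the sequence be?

Taking 4-note groups, the heads are G3, F#3, E3: the pattern moves down a 2nd.
Extending down a 2nd: D3 → C#3.
From C#3 the diatonic shape gives C#3 G3 B3 A3.

C#3 G3 B3 A3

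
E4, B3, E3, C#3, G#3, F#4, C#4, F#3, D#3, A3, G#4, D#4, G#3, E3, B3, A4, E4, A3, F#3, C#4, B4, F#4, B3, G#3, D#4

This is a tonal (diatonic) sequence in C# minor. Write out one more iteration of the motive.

Unit = 5 notes; the statements start on E4, F#4, G#4, A4, B4, moving up a 2nd each time.
So cell 6 is C#5 G#4 C#4 A3 E4.

C#5 G#4 C#4 A3 E4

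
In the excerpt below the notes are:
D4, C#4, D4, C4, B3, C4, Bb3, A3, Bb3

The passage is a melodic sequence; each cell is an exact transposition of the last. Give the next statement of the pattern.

Ab3 G3 Ab3

Unit = 3 notes; the statements start on D4, C4, Bb3, moving down a 2nd each time.
Statement 4 starts on Ab3 and keeps the same exact contour: Ab3 G3 Ab3.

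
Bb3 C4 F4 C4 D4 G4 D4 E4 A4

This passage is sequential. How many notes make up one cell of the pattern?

3

9 notes total. Splitting into 3 groups of 3:
Bb3 C4 F4 | C4 D4 G4 | D4 E4 A4
That's a consistent up a 2nd shift per cell, and no other grouping gives one.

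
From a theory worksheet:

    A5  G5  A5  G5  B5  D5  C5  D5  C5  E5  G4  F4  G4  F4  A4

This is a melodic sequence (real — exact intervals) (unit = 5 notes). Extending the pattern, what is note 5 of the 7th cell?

With 5-note cells, note 5 of each statement runs B5, E5, A4.
Each moves down a 5th. Continuing: D4 → G3 → C3 → F2.

F2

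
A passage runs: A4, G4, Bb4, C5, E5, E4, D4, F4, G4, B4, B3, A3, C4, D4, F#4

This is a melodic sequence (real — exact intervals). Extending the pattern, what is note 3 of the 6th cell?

The unit is 5 notes. Position-3 pitches of the 3 shown cells: Bb4, F4, C4.
Extending down a 4th: G3 → D3 → A2.

A2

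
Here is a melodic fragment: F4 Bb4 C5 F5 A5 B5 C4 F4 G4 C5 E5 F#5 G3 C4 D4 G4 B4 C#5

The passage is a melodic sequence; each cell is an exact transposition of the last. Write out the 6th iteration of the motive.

E2 A2 B2 E3 G#3 A#3

The 6-note cells begin on F4, C4, G3 — each down a 4th from the last.
Continuing the starts: D3 → A2 → E2.
From E2 the exact shape gives E2 A2 B2 E3 G#3 A#3.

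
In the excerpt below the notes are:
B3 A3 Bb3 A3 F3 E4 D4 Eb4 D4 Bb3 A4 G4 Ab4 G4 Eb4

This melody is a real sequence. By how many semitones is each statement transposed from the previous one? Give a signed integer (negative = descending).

The 5-note cells begin on B3, E4, A4 — each up a 4th from the last.
Counting half-steps from B3 to E4: 5.

5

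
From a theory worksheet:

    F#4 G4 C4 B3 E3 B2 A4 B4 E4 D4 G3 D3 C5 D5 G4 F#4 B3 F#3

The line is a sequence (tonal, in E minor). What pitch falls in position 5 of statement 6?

With 6-note cells, note 5 of each statement runs E3, G3, B3.
Carrying that up a 3rd forward: D4 → F#4 → A4.

A4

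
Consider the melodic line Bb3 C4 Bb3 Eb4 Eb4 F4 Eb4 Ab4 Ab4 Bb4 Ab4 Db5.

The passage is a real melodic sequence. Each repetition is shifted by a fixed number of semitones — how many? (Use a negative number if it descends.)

Taking 4-note groups, the heads are Bb3, Eb4, Ab4: the pattern moves up a 4th.
Counting half-steps from Bb3 to Eb4: 5.

5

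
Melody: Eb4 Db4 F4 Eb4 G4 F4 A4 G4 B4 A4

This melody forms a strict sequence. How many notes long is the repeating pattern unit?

2

There are 10 notes; a 2-note unit gives 5 cells:
Eb4 Db4 | F4 Eb4 | G4 F4 | A4 G4 | B4 A4
That's a consistent up a 2nd shift per cell, and no other grouping gives one.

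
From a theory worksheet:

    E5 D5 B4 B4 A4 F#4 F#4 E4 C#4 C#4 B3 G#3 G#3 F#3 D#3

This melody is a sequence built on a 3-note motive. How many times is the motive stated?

15 notes in groups of 3 gives 15/3 = 5 statements.
Starts: E5, B4, F#4, C#4, G#3 — each down a 4th.

5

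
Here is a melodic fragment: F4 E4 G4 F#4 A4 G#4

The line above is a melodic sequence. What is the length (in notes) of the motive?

2

There are 6 notes; a 2-note unit gives 3 cells:
F4 E4 | G4 F#4 | A4 G#4
Each cell is the previous one up a 2nd — so the unit is 2 notes.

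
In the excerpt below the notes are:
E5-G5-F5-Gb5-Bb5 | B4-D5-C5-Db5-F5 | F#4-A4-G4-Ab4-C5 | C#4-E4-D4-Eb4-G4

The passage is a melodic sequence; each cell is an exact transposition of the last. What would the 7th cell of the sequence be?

A#2 C#3 B2 C3 E3

Unit = 5 notes; the statements start on E5, B4, F#4, C#4, moving down a 4th each time.
Carrying on: G#3 → D#3 → A#2.
Statement 7 starts on A#2 and keeps the same exact contour: A#2 C#3 B2 C3 E3.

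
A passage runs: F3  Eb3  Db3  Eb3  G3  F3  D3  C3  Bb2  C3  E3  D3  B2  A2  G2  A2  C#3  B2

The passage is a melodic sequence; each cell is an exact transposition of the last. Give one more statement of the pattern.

Unit = 6 notes; the statements start on F3, D3, B2, moving down a 3rd each time.
From G#2 the exact shape gives G#2 F#2 E2 F#2 A#2 G#2.

G#2 F#2 E2 F#2 A#2 G#2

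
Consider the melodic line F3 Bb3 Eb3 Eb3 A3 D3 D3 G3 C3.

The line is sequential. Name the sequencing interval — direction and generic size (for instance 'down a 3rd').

With a 3-note motive the entries are F3, Eb3, D3, each down a 2nd from the previous.
F3 to Eb3 is down a 2nd.

down a 2nd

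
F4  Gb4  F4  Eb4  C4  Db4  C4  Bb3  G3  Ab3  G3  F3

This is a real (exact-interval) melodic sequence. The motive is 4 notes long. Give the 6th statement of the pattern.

E2 F2 E2 D2

With a 4-note motive the entries are F4, C4, G3, each down a 4th from the previous.
Carrying on: D3 → A2 → E2.
Statement 6 starts on E2 and keeps the same exact contour: E2 F2 E2 D2.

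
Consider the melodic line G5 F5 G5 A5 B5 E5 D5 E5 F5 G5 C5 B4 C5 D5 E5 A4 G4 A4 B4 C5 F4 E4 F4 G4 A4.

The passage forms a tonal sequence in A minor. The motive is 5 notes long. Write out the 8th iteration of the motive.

G3 F3 G3 A3 B3

The 5-note cells begin on G5, E5, C5, A4, F4 — each down a 3rd from the last.
Continuing the starts: D4 → B3 → G3.
So cell 8 is G3 F3 G3 A3 B3.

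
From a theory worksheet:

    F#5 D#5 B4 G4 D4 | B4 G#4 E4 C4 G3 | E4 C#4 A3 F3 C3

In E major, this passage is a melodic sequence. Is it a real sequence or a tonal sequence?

Each cell has the same semitone pattern (-3, -4, -4, -5) — intervals are preserved exactly.
And G4 lies outside E major, so the sequence is real rather than tonal.

real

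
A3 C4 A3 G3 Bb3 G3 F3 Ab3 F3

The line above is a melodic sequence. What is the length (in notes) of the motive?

9 notes total. Splitting into 3 groups of 3:
A3 C4 A3 | G3 Bb3 G3 | F3 Ab3 F3
That's a consistent down a 2nd shift per cell, and no other grouping gives one.

3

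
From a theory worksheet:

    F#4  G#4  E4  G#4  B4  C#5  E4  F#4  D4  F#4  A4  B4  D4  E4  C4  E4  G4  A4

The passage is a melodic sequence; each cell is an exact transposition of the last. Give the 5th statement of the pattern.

Taking 6-note groups, the heads are F#4, E4, D4: the pattern moves down a 2nd.
Carrying on: C4 → Bb3.
From Bb3 the exact shape gives Bb3 C4 Ab3 C4 Eb4 F4.

Bb3 C4 Ab3 C4 Eb4 F4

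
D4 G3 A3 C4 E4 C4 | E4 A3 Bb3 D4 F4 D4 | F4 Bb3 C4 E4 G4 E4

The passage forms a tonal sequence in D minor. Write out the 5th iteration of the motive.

A4 D4 E4 G4 Bb4 G4

Unit = 6 notes; the statements start on D4, E4, F4, moving up a 2nd each time.
Continuing the starts: G4 → A4.
From A4 the diatonic shape gives A4 D4 E4 G4 Bb4 G4.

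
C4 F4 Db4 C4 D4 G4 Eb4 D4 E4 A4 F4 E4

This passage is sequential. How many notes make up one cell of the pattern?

4

Try groups of 4 (3 cells in 12 notes):
C4 F4 Db4 C4 | D4 G4 Eb4 D4 | E4 A4 F4 E4
Every group is a transposition up a 2nd of the one before; no shorter unit works.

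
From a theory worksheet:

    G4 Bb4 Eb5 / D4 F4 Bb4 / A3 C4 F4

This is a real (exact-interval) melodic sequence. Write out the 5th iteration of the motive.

Taking 3-note groups, the heads are G4, D4, A3: the pattern moves down a 4th.
Carrying on: E3 → B2.
So cell 5 is B2 D3 G3.

B2 D3 G3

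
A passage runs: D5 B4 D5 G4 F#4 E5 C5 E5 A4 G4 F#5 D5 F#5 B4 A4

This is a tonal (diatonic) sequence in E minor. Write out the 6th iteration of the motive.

B5 G5 B5 E5 D5

With a 5-note motive the entries are D5, E5, F#5, each up a 2nd from the previous.
Extending up a 2nd: G5 → A5 → B5.
Statement 6 starts on B5 and keeps the same diatonic contour: B5 G5 B5 E5 D5.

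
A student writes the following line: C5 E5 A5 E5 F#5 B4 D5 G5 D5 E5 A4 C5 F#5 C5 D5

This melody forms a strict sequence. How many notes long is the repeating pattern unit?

There are 15 notes; a 5-note unit gives 3 cells:
C5 E5 A5 E5 F#5 | B4 D5 G5 D5 E5 | A4 C5 F#5 C5 D5
Every group is a transposition down a 2nd of the one before; no shorter unit works.

5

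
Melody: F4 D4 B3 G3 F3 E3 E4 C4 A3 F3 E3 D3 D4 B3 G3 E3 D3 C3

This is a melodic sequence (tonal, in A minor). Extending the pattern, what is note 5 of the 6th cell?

The unit is 6 notes. Position-5 pitches of the 3 shown cells: F3, E3, D3.
Carrying that down a 2nd forward: C3 → B2 → A2.

A2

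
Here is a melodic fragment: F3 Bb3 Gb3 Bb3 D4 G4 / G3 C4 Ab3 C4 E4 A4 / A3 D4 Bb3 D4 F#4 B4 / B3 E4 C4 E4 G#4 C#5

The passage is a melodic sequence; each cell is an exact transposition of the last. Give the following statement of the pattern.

The 6-note cells begin on F3, G3, A3, B3 — each up a 2nd from the last.
So cell 5 is C#4 F#4 D4 F#4 A#4 D#5.

C#4 F#4 D4 F#4 A#4 D#5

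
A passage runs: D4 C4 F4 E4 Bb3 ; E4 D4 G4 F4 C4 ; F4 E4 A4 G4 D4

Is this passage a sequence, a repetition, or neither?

sequence

Each 5-note cell is the previous one transposed up a 2nd.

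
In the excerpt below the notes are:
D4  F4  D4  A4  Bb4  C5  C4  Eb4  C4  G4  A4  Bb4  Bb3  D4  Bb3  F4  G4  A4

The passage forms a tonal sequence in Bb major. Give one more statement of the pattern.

Taking 6-note groups, the heads are D4, C4, Bb3: the pattern moves down a 2nd.
From A3 the diatonic shape gives A3 C4 A3 Eb4 F4 G4.

A3 C4 A3 Eb4 F4 G4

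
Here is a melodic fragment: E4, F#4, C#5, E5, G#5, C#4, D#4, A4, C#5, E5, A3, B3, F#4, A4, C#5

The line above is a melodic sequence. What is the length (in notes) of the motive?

Try groups of 5 (3 cells in 15 notes):
E4 F#4 C#5 E5 G#5 | C#4 D#4 A4 C#5 E5 | A3 B3 F#4 A4 C#5
Each cell is the previous one down a 3rd — so the unit is 5 notes.

5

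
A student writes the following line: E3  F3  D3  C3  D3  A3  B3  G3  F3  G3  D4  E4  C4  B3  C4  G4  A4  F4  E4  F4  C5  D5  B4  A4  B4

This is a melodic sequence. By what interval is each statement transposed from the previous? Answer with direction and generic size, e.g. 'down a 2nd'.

With a 5-note motive the entries are E3, A3, D4, G4, C5, each up a 4th from the previous.
From E3 to A3: up a 4th.

up a 4th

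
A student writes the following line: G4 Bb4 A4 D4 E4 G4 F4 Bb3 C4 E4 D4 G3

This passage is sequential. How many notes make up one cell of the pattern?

4

12 notes total. Splitting into 3 groups of 4:
G4 Bb4 A4 D4 | E4 G4 F4 Bb3 | C4 E4 D4 G3
That's a consistent down a 3rd shift per cell, and no other grouping gives one.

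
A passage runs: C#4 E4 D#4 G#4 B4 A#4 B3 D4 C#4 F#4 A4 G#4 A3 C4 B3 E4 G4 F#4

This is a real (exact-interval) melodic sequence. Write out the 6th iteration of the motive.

With a 6-note motive the entries are C#4, B3, A3, each down a 2nd from the previous.
Carrying on: G3 → F3 → Eb3.
So cell 6 is Eb3 Gb3 F3 Bb3 Db4 C4.

Eb3 Gb3 F3 Bb3 Db4 C4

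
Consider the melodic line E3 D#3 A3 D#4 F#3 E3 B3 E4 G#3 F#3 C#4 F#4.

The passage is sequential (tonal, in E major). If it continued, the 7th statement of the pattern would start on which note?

The 4-note cells begin on E3, F#3, G#3 — each up a 2nd from the last.
Extending the heads up a 2nd: A3 → B3 → C#4 → D#4.

D#4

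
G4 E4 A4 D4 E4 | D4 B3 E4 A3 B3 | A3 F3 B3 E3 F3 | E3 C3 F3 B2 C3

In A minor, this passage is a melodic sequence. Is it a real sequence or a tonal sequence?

tonal

Every note is diatonic to A minor.
Cell 1 has -3 semitones from note 1 to 2, but cell 3 has -4 — the interval quality changes while the contour stays the same, which is the hallmark of a tonal sequence.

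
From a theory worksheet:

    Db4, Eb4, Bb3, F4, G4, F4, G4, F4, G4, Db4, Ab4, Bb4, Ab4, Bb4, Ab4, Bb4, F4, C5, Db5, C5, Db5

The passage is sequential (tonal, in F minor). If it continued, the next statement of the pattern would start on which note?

C5

With a 7-note motive the entries are Db4, F4, Ab4, each up a 3rd from the previous.
The next head, up a 3rd from Ab4, is C5.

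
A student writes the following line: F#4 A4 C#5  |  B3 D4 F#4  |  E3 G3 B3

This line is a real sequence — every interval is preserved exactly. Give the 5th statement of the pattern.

With a 3-note motive the entries are F#4, B3, E3, each down a 5th from the previous.
Continuing the starts: A2 → D2.
So cell 5 is D2 F2 A2.

D2 F2 A2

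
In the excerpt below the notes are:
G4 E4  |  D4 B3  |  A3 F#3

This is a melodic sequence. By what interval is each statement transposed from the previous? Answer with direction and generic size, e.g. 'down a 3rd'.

Taking 2-note groups, the heads are G4, D4, A3: the pattern moves down a 4th.
G4 to D4 is down a 4th.

down a 4th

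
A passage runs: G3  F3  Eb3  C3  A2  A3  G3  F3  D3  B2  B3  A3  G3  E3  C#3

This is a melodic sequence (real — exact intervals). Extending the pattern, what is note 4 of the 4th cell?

F#3

The unit is 5 notes. Position-4 pitches of the 3 shown cells: C3, D3, E3.
From E3, up a 2nd gives F#3.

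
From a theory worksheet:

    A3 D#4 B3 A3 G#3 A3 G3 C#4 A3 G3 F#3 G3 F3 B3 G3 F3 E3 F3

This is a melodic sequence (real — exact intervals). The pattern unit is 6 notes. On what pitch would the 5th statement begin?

Db3

Unit = 6 notes; the statements start on A3, G3, F3, moving down a 2nd each time.
Extending the heads down a 2nd: Eb3 → Db3.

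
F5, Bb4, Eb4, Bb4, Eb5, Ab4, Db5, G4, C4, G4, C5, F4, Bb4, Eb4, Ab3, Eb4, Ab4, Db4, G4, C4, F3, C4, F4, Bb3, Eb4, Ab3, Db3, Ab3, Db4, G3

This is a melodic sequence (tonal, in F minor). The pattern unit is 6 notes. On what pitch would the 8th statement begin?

The 6-note cells begin on F5, Db5, Bb4, G4, Eb4 — each down a 3rd from the last.
Continuing: C4 → Ab3 → F3. Statement 8 starts on F3.

F3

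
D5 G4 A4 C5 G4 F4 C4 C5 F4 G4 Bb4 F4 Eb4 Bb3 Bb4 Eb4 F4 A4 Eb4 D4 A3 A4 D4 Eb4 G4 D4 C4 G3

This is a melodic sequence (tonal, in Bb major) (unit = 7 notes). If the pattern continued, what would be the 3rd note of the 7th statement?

The unit is 7 notes. Position-3 pitches of the 4 shown cells: A4, G4, F4, Eb4.
Extending down a 2nd: D4 → C4 → Bb3.

Bb3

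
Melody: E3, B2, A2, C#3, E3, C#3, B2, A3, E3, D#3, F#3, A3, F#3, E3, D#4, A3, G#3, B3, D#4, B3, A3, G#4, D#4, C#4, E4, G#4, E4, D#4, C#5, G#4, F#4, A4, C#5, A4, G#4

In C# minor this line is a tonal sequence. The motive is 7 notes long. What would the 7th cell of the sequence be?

B5 F#5 E5 G#5 B5 G#5 F#5

The 7-note cells begin on E3, A3, D#4, G#4, C#5 — each up a 4th from the last.
Extending up a 4th: F#5 → B5.
So cell 7 is B5 F#5 E5 G#5 B5 G#5 F#5.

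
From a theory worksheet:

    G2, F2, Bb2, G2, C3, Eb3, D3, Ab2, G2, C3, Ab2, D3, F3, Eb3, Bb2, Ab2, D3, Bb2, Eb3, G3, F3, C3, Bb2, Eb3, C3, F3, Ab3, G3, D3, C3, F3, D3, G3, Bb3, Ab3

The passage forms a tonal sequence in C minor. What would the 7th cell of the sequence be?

With a 7-note motive the entries are G2, Ab2, Bb2, C3, D3, each up a 2nd from the previous.
Carrying on: Eb3 → F3.
So cell 7 is F3 Eb3 Ab3 F3 Bb3 D4 C4.

F3 Eb3 Ab3 F3 Bb3 D4 C4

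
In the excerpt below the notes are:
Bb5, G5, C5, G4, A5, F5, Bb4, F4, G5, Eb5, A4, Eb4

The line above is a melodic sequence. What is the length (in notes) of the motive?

There are 12 notes; a 4-note unit gives 3 cells:
Bb5 G5 C5 G4 | A5 F5 Bb4 F4 | G5 Eb5 A4 Eb4
That's a consistent down a 2nd shift per cell, and no other grouping gives one.

4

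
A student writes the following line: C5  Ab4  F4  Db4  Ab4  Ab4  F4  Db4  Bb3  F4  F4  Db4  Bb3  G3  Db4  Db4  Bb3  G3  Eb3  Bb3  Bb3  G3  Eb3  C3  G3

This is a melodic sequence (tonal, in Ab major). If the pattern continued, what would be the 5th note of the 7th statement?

C3

Grouping in 5s, the 5th note of each cell is Ab4, F4, Db4, Bb3, G3.
Each moves down a 3rd. Continuing: Eb3 → C3.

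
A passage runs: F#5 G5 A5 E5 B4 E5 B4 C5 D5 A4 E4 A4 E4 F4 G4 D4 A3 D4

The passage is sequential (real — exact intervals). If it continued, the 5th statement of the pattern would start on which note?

The 6-note cells begin on F#5, B4, E4 — each down a 5th from the last.
Continuing: A3 → D3. Statement 5 starts on D3.

D3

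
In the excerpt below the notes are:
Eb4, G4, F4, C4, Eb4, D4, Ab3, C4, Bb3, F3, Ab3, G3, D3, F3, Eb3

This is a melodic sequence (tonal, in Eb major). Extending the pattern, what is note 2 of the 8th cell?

G2

With 3-note cells, note 2 of each statement runs G4, Eb4, C4, Ab3, F3.
Each moves down a 3rd. Continuing: D3 → Bb2 → G2.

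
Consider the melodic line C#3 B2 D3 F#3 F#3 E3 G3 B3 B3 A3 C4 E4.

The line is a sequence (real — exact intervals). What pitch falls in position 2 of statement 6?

The unit is 4 notes. Position-2 pitches of the 3 shown cells: B2, E3, A3.
Extending up a 4th: D4 → G4 → C5.

C5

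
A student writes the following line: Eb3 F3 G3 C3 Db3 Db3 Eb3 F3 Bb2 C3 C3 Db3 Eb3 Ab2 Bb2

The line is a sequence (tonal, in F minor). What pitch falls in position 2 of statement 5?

With 5-note cells, note 2 of each statement runs F3, Eb3, Db3.
Extending down a 2nd: C3 → Bb2.

Bb2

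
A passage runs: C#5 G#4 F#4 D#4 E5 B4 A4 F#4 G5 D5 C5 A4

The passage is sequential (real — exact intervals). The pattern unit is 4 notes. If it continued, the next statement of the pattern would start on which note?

Bb5

Taking 4-note groups, the heads are C#5, E5, G5: the pattern moves up a 3rd.
One more step up a 3rd gives Bb5.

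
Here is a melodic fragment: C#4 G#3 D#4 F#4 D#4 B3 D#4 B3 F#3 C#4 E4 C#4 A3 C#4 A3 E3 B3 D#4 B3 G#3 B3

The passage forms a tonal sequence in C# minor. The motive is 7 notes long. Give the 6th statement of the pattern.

E3 B2 F#3 A3 F#3 D#3 F#3

Taking 7-note groups, the heads are C#4, B3, A3: the pattern moves down a 2nd.
Continuing the starts: G#3 → F#3 → E3.
So cell 6 is E3 B2 F#3 A3 F#3 D#3 F#3.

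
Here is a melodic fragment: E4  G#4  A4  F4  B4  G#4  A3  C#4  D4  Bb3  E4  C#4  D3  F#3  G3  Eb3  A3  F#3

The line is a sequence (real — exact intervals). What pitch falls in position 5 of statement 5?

Grouping in 6s, the 5th note of each cell is B4, E4, A3.
Extending down a 5th: D3 → G2.

G2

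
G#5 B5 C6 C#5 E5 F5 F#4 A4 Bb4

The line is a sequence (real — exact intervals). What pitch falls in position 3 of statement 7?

With 3-note cells, note 3 of each statement runs C6, F5, Bb4.
Extending down a 5th: Eb4 → Ab3 → Db3 → Gb2.

Gb2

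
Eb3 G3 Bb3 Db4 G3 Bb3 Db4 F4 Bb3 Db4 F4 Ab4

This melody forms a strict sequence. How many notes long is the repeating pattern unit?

Try groups of 4 (3 cells in 12 notes):
Eb3 G3 Bb3 Db4 | G3 Bb3 Db4 F4 | Bb3 Db4 F4 Ab4
That's a consistent up a 3rd shift per cell, and no other grouping gives one.

4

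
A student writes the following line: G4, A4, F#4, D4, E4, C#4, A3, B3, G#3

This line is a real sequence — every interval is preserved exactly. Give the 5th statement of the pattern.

With a 3-note motive the entries are G4, D4, A3, each down a 4th from the previous.
Carrying on: E3 → B2.
From B2 the exact shape gives B2 C#3 A#2.

B2 C#3 A#2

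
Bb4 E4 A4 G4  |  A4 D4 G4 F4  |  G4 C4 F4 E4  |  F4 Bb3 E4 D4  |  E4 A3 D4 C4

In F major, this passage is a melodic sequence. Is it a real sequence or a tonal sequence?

Every note is diatonic to F major.
Cell 1 has -6 semitones from note 1 to 2, but cell 2 has -7 — the interval quality changes while the contour stays the same, which is the hallmark of a tonal sequence.

tonal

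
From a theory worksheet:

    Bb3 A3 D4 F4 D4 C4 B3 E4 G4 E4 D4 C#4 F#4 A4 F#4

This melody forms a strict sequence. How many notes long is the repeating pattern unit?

There are 15 notes; a 5-note unit gives 3 cells:
Bb3 A3 D4 F4 D4 | C4 B3 E4 G4 E4 | D4 C#4 F#4 A4 F#4
Every group is a transposition up a 2nd of the one before; no shorter unit works.

5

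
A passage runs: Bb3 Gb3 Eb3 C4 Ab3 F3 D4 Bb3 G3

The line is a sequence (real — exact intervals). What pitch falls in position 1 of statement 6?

With 3-note cells, note 1 of each statement runs Bb3, C4, D4.
Extending up a 2nd: E4 → F#4 → G#4.

G#4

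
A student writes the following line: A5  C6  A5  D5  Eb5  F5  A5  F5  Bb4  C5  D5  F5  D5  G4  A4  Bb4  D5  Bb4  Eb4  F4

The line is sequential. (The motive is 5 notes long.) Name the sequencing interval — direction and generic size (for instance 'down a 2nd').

Unit = 5 notes; the statements start on A5, F5, D5, Bb4, moving down a 3rd each time.
A5 to F5 is down a 3rd.

down a 3rd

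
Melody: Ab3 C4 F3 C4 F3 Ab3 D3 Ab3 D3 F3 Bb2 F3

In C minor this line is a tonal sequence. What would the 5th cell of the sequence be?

Taking 4-note groups, the heads are Ab3, F3, D3: the pattern moves down a 3rd.
Extending down a 3rd: Bb2 → G2.
Statement 5 starts on G2 and keeps the same diatonic contour: G2 Bb2 Eb2 Bb2.

G2 Bb2 Eb2 Bb2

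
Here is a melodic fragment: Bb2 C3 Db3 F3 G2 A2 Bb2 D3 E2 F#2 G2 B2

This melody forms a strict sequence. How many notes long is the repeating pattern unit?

4

There are 12 notes; a 4-note unit gives 3 cells:
Bb2 C3 Db3 F3 | G2 A2 Bb2 D3 | E2 F#2 G2 B2
Every group is a transposition down a 3rd of the one before; no shorter unit works.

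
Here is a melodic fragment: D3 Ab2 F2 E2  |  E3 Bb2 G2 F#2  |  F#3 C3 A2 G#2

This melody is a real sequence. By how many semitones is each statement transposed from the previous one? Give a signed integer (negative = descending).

2

Unit = 4 notes; the statements start on D3, E3, F#3, moving up a 2nd each time.
Counting half-steps from D3 to E3: 2.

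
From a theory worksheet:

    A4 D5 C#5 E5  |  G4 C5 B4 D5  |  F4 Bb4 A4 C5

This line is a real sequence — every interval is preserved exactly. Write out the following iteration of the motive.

Eb4 Ab4 G4 Bb4

With a 4-note motive the entries are A4, G4, F4, each down a 2nd from the previous.
So cell 4 is Eb4 Ab4 G4 Bb4.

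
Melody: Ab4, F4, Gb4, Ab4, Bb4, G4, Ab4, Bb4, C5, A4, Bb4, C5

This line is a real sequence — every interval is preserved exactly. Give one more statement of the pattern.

D5 B4 C5 D5

Unit = 4 notes; the statements start on Ab4, Bb4, C5, moving up a 2nd each time.
From D5 the exact shape gives D5 B4 C5 D5.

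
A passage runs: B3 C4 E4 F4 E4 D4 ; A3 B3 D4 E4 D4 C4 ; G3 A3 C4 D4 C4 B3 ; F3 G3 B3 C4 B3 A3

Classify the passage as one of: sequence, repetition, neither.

Each 6-note cell is the previous one transposed down a 2nd.

sequence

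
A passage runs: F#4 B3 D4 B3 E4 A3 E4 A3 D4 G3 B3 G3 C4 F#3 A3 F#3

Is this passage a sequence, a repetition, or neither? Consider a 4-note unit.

neither

Note 3 of cell 2 is E4; if this were a sequence it would be C4. No unit length gives a consistent transposition pattern.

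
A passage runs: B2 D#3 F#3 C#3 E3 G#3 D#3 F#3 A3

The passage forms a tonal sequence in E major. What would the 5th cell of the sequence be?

With a 3-note motive the entries are B2, C#3, D#3, each up a 2nd from the previous.
Extending up a 2nd: E3 → F#3.
Statement 5 starts on F#3 and keeps the same diatonic contour: F#3 A3 C#4.

F#3 A3 C#4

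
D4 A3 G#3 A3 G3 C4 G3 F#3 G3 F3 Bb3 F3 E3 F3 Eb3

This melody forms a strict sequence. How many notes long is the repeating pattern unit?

There are 15 notes; a 5-note unit gives 3 cells:
D4 A3 G#3 A3 G3 | C4 G3 F#3 G3 F3 | Bb3 F3 E3 F3 Eb3
That's a consistent down a 2nd shift per cell, and no other grouping gives one.

5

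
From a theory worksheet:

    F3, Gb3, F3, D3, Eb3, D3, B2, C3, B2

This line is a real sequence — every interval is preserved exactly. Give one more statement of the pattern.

G#2 A2 G#2

Taking 3-note groups, the heads are F3, D3, B2: the pattern moves down a 3rd.
So cell 4 is G#2 A2 G#2.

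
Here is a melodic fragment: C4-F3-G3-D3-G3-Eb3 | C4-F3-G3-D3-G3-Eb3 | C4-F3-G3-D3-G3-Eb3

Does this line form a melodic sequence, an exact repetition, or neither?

Each 6-note cell is identical (C4 F3 G3 D3 G3 Eb3), restated at the same pitch.

repetition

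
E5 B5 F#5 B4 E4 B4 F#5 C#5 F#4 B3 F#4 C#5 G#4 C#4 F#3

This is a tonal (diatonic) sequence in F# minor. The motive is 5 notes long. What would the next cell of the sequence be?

C#4 G#4 D4 G#3 C#3

Unit = 5 notes; the statements start on E5, B4, F#4, moving down a 4th each time.
From C#4 the diatonic shape gives C#4 G#4 D4 G#3 C#3.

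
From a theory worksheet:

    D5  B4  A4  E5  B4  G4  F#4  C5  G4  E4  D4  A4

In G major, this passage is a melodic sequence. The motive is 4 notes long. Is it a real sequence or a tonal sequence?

tonal

Every note is diatonic to G major.
Cell 1 has -3 semitones from note 1 to 2, but cell 2 has -4 — the interval quality changes while the contour stays the same, which is the hallmark of a tonal sequence.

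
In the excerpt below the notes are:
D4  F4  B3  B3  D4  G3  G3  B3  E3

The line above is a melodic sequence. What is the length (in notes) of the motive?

3

Try groups of 3 (3 cells in 9 notes):
D4 F4 B3 | B3 D4 G3 | G3 B3 E3
Each cell is the previous one down a 3rd — so the unit is 3 notes.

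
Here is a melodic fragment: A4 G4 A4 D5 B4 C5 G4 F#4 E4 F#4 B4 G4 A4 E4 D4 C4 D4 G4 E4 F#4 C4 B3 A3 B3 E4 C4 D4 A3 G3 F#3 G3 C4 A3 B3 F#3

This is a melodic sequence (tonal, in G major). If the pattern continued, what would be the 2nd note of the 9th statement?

The unit is 7 notes. Position-2 pitches of the 5 shown cells: G4, E4, C4, A3, F#3.
Carrying that down a 3rd forward: D3 → B2 → G2 → E2.

E2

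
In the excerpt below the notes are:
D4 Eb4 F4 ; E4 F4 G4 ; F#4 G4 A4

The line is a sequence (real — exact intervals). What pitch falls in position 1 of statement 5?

A#4

The unit is 3 notes. Position-1 pitches of the 3 shown cells: D4, E4, F#4.
Each moves up a 2nd. Continuing: G#4 → A#4.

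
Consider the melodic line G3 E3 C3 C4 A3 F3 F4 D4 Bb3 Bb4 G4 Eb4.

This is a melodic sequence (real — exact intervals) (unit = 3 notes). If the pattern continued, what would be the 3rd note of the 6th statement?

Db5

With 3-note cells, note 3 of each statement runs C3, F3, Bb3, Eb4.
Extending up a 4th: Ab4 → Db5.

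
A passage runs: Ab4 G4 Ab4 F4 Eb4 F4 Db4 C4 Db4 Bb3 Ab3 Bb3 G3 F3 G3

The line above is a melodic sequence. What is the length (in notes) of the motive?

There are 15 notes; a 3-note unit gives 5 cells:
Ab4 G4 Ab4 | F4 Eb4 F4 | Db4 C4 Db4 | Bb3 Ab3 Bb3 | G3 F3 G3
Every group is a transposition down a 3rd of the one before; no shorter unit works.

3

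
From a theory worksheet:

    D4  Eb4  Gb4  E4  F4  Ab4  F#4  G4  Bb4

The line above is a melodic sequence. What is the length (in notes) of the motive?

9 notes total. Splitting into 3 groups of 3:
D4 Eb4 Gb4 | E4 F4 Ab4 | F#4 G4 Bb4
Every group is a transposition up a 2nd of the one before; no shorter unit works.

3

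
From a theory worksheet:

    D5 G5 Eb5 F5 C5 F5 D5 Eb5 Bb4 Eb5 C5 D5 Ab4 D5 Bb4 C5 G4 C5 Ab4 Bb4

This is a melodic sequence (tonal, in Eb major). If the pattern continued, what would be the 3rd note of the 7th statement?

The unit is 4 notes. Position-3 pitches of the 5 shown cells: Eb5, D5, C5, Bb4, Ab4.
Carrying that down a 2nd forward: G4 → F4.

F4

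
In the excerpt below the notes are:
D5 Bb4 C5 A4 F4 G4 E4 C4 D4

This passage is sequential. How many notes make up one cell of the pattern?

There are 9 notes; a 3-note unit gives 3 cells:
D5 Bb4 C5 | A4 F4 G4 | E4 C4 D4
That's a consistent down a 4th shift per cell, and no other grouping gives one.

3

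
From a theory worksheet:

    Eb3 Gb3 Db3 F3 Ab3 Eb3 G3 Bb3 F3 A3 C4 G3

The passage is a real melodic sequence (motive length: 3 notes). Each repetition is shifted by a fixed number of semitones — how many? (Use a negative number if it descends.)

With a 3-note motive the entries are Eb3, F3, G3, A3, each up a 2nd from the previous.
Eb3→F3 is 53 − 51 = 2 semitones.

2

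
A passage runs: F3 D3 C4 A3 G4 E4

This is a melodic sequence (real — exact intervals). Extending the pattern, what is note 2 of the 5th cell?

F#5

With 2-note cells, note 2 of each statement runs D3, A3, E4.
Each moves up a 5th. Continuing: B4 → F#5.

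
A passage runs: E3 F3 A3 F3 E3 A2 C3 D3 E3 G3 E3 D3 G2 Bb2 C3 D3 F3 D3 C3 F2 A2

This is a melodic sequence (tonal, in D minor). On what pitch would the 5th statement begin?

Taking 7-note groups, the heads are E3, D3, C3: the pattern moves down a 2nd.
Continuing: Bb2 → A2. Statement 5 starts on A2.

A2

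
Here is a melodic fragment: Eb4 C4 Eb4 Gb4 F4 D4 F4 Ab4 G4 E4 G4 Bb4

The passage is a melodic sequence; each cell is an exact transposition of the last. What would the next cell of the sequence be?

Unit = 4 notes; the statements start on Eb4, F4, G4, moving up a 2nd each time.
Statement 4 starts on A4 and keeps the same exact contour: A4 F#4 A4 C5.

A4 F#4 A4 C5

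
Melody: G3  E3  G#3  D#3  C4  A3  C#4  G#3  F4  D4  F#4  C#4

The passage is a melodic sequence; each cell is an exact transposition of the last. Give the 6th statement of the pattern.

Taking 4-note groups, the heads are G3, C4, F4: the pattern moves up a 4th.
Continuing the starts: Bb4 → Eb5 → Ab5.
From Ab5 the exact shape gives Ab5 F5 A5 E5.

Ab5 F5 A5 E5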